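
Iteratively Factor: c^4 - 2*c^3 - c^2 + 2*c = (c - 2)*(c^3 - c) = c*(c - 2)*(c^2 - 1) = c*(c - 2)*(c + 1)*(c - 1)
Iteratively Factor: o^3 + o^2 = (o)*(o^2 + o) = o*(o + 1)*(o)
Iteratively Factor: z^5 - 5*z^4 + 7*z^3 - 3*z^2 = (z - 1)*(z^4 - 4*z^3 + 3*z^2) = z*(z - 1)*(z^3 - 4*z^2 + 3*z) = z*(z - 3)*(z - 1)*(z^2 - z) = z^2*(z - 3)*(z - 1)*(z - 1)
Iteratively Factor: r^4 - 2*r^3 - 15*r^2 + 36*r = (r)*(r^3 - 2*r^2 - 15*r + 36) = r*(r - 3)*(r^2 + r - 12) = r*(r - 3)^2*(r + 4)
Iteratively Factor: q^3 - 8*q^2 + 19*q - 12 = (q - 3)*(q^2 - 5*q + 4) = (q - 4)*(q - 3)*(q - 1)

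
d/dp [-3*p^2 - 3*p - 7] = -6*p - 3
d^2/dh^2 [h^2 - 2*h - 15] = 2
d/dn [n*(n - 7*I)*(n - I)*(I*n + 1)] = 4*I*n^3 + 27*n^2 - 30*I*n - 7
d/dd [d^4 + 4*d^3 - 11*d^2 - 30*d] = 4*d^3 + 12*d^2 - 22*d - 30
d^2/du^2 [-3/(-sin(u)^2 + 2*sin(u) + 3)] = (18*sin(u) + 12*cos(u)^2 - 54)*cos(u)^2/(-sin(u)^2 + 2*sin(u) + 3)^3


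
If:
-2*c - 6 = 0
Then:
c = -3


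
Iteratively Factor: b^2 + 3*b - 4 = (b - 1)*(b + 4)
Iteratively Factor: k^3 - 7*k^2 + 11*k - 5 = (k - 1)*(k^2 - 6*k + 5) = (k - 5)*(k - 1)*(k - 1)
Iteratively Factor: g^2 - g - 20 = (g + 4)*(g - 5)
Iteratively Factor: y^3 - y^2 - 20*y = (y - 5)*(y^2 + 4*y) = (y - 5)*(y + 4)*(y)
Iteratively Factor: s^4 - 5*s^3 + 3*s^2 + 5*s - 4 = (s - 1)*(s^3 - 4*s^2 - s + 4) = (s - 1)^2*(s^2 - 3*s - 4) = (s - 1)^2*(s + 1)*(s - 4)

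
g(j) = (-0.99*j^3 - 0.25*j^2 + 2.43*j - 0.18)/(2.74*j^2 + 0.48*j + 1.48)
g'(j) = (-5.48*j - 0.48)*(-0.99*j^3 - 0.25*j^2 + 2.43*j - 0.18)/(2.74*j^2 + 0.48*j + 1.48)^2 + (-2.97*j^2 - 0.5*j + 2.43)/(2.74*j^2 + 0.48*j + 1.48) = (-2.7126*j^4 - 0.9504*j^3 - 11.1738*j^2 + 0.2464*j + 3.6828)/(7.5076*j^4 + 2.6304*j^3 + 8.3408*j^2 + 1.4208*j + 2.1904)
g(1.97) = -0.30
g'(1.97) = -0.51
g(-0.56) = -0.70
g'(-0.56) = -0.01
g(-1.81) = 0.05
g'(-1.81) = -0.62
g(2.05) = -0.34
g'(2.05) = -0.51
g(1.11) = 0.16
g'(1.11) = -0.52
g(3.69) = -1.09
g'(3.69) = -0.42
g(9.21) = -3.24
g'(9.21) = -0.37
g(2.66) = -0.64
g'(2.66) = -0.47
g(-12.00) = 4.22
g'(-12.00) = -0.37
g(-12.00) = 4.22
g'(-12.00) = -0.37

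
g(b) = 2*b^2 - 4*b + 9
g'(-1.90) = -11.60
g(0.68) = 7.20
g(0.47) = 7.56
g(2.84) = 13.77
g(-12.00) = 345.00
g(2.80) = 13.48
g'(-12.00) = -52.00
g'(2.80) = 7.20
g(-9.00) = 207.00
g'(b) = 4*b - 4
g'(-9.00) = -40.00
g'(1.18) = 0.72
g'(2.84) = 7.36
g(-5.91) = 102.50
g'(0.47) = -2.12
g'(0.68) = -1.28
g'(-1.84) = -11.36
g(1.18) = 7.06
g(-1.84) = 23.13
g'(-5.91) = -27.64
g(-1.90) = 23.82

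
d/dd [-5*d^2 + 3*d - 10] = 3 - 10*d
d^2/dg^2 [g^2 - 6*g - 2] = 2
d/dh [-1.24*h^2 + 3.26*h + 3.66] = 3.26 - 2.48*h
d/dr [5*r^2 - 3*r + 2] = 10*r - 3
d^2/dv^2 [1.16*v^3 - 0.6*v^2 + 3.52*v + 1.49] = 6.96*v - 1.2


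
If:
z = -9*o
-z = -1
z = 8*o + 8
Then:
No Solution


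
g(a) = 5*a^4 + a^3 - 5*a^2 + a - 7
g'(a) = 20*a^3 + 3*a^2 - 10*a + 1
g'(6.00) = 4369.00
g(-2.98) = 313.46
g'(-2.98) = -471.83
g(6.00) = 6515.00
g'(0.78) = 4.52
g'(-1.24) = -20.12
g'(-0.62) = 3.59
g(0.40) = -7.21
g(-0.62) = -9.04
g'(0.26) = -1.05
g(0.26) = -7.04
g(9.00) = 33131.00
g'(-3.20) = -591.64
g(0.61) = -7.33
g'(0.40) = -1.24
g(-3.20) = 430.12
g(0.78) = -6.94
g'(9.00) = 14734.00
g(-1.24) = -6.01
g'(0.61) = 0.56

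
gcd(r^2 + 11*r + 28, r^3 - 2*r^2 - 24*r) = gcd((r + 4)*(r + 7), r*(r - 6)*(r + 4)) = r + 4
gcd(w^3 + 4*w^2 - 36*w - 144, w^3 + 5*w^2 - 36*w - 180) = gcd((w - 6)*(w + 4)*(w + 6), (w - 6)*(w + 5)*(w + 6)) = w^2 - 36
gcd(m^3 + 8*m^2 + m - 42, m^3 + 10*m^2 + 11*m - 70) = m^2 + 5*m - 14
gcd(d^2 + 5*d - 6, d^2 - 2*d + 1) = d - 1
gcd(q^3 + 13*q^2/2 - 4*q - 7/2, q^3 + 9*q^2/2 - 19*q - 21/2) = q^2 + 15*q/2 + 7/2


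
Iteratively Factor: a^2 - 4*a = (a)*(a - 4)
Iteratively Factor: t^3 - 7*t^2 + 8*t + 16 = (t - 4)*(t^2 - 3*t - 4) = (t - 4)^2*(t + 1)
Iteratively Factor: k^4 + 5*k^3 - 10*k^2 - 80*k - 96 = (k - 4)*(k^3 + 9*k^2 + 26*k + 24) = (k - 4)*(k + 2)*(k^2 + 7*k + 12) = (k - 4)*(k + 2)*(k + 3)*(k + 4)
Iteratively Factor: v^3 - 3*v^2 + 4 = (v + 1)*(v^2 - 4*v + 4) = (v - 2)*(v + 1)*(v - 2)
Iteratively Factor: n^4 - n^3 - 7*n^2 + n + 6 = (n + 2)*(n^3 - 3*n^2 - n + 3) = (n - 1)*(n + 2)*(n^2 - 2*n - 3) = (n - 3)*(n - 1)*(n + 2)*(n + 1)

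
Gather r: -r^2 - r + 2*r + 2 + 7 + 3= -r^2 + r + 12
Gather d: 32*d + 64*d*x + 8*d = d*(64*x + 40)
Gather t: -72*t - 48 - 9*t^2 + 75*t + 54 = -9*t^2 + 3*t + 6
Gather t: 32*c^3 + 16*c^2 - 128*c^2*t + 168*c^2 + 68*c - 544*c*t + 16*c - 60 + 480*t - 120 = 32*c^3 + 184*c^2 + 84*c + t*(-128*c^2 - 544*c + 480) - 180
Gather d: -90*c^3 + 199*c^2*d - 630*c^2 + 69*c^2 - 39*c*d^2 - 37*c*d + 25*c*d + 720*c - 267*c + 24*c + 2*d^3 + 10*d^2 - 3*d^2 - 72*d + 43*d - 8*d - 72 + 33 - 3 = -90*c^3 - 561*c^2 + 477*c + 2*d^3 + d^2*(7 - 39*c) + d*(199*c^2 - 12*c - 37) - 42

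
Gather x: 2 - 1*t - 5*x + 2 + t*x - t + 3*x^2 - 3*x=-2*t + 3*x^2 + x*(t - 8) + 4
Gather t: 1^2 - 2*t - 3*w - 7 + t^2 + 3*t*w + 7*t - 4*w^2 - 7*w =t^2 + t*(3*w + 5) - 4*w^2 - 10*w - 6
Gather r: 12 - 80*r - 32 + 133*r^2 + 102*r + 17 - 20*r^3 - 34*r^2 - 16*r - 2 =-20*r^3 + 99*r^2 + 6*r - 5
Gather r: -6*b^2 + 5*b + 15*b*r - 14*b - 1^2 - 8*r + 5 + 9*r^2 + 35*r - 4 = -6*b^2 - 9*b + 9*r^2 + r*(15*b + 27)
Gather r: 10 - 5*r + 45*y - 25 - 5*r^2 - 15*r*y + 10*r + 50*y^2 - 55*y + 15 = -5*r^2 + r*(5 - 15*y) + 50*y^2 - 10*y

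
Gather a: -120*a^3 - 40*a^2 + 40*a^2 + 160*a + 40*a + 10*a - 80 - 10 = -120*a^3 + 210*a - 90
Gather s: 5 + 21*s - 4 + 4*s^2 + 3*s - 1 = 4*s^2 + 24*s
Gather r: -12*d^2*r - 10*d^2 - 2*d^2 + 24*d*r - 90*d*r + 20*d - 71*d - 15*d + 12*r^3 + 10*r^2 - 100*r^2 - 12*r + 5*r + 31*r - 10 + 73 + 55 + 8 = -12*d^2 - 66*d + 12*r^3 - 90*r^2 + r*(-12*d^2 - 66*d + 24) + 126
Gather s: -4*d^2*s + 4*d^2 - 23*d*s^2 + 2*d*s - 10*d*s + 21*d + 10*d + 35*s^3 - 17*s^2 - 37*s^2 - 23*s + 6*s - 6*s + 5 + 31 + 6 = 4*d^2 + 31*d + 35*s^3 + s^2*(-23*d - 54) + s*(-4*d^2 - 8*d - 23) + 42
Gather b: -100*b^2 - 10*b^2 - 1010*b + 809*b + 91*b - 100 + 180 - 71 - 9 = -110*b^2 - 110*b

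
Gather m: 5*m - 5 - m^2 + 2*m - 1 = -m^2 + 7*m - 6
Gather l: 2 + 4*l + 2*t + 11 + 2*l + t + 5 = 6*l + 3*t + 18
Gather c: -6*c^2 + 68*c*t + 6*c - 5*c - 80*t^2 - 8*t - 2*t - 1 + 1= -6*c^2 + c*(68*t + 1) - 80*t^2 - 10*t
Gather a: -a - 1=-a - 1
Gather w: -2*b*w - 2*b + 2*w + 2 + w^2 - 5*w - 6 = -2*b + w^2 + w*(-2*b - 3) - 4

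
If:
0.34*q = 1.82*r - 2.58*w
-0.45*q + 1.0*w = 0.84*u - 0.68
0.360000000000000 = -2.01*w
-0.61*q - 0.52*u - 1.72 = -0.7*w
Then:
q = -6.50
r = -1.47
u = 4.08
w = -0.18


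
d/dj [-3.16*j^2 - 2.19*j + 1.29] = -6.32*j - 2.19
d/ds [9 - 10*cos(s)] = 10*sin(s)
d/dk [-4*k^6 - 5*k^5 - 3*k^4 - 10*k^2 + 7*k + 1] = -24*k^5 - 25*k^4 - 12*k^3 - 20*k + 7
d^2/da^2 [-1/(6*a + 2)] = -9/(3*a + 1)^3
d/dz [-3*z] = -3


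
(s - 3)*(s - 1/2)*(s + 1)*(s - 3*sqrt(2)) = s^4 - 3*sqrt(2)*s^3 - 5*s^3/2 - 2*s^2 + 15*sqrt(2)*s^2/2 + 3*s/2 + 6*sqrt(2)*s - 9*sqrt(2)/2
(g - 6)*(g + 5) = g^2 - g - 30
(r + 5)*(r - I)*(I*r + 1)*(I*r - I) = -r^4 - 4*r^3 + 2*I*r^3 + 6*r^2 + 8*I*r^2 + 4*r - 10*I*r - 5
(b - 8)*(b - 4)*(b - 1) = b^3 - 13*b^2 + 44*b - 32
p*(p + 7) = p^2 + 7*p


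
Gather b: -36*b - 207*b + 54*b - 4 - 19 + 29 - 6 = -189*b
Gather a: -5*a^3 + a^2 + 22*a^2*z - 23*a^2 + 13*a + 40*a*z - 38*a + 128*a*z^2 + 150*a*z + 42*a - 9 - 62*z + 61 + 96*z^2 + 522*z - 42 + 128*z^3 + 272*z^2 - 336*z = -5*a^3 + a^2*(22*z - 22) + a*(128*z^2 + 190*z + 17) + 128*z^3 + 368*z^2 + 124*z + 10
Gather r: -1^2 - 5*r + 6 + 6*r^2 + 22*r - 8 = 6*r^2 + 17*r - 3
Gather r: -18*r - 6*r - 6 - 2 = -24*r - 8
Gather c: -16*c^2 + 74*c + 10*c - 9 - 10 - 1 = -16*c^2 + 84*c - 20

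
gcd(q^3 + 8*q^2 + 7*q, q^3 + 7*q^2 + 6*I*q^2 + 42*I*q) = q^2 + 7*q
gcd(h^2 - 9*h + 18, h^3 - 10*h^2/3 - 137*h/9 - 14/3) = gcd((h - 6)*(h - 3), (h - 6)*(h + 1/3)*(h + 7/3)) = h - 6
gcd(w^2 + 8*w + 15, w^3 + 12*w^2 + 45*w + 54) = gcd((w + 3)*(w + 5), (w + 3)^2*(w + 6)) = w + 3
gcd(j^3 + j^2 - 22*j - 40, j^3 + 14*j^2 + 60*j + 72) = j + 2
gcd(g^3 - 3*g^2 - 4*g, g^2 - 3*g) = g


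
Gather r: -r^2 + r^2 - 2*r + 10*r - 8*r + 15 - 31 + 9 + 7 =0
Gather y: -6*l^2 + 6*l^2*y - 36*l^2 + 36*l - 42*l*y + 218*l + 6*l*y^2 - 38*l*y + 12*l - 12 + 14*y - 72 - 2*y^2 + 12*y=-42*l^2 + 266*l + y^2*(6*l - 2) + y*(6*l^2 - 80*l + 26) - 84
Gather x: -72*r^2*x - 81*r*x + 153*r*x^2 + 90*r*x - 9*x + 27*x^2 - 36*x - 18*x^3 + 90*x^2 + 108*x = -18*x^3 + x^2*(153*r + 117) + x*(-72*r^2 + 9*r + 63)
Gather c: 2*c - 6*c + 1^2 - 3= -4*c - 2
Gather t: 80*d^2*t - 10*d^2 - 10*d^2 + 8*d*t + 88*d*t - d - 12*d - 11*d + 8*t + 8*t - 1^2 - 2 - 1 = -20*d^2 - 24*d + t*(80*d^2 + 96*d + 16) - 4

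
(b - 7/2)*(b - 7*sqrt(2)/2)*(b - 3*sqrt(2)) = b^3 - 13*sqrt(2)*b^2/2 - 7*b^2/2 + 21*b + 91*sqrt(2)*b/4 - 147/2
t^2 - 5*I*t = t*(t - 5*I)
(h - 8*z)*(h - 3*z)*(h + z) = h^3 - 10*h^2*z + 13*h*z^2 + 24*z^3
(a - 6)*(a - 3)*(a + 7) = a^3 - 2*a^2 - 45*a + 126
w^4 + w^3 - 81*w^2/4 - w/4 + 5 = (w - 4)*(w - 1/2)*(w + 1/2)*(w + 5)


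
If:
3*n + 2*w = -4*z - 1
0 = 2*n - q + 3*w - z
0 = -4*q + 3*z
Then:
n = -31*z/10 - 3/5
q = 3*z/4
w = 53*z/20 + 2/5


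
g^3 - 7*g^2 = g^2*(g - 7)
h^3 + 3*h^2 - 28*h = h*(h - 4)*(h + 7)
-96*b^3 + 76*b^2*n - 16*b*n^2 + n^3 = (-8*b + n)*(-6*b + n)*(-2*b + n)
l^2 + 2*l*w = l*(l + 2*w)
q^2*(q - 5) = q^3 - 5*q^2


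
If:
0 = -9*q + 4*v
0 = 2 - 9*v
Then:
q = 8/81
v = 2/9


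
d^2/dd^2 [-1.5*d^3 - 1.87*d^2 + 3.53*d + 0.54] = -9.0*d - 3.74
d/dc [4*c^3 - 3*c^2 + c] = 12*c^2 - 6*c + 1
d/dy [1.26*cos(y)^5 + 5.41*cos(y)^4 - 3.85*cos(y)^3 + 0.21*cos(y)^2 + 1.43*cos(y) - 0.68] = (-6.3*cos(y)^4 - 21.64*cos(y)^3 + 11.55*cos(y)^2 - 0.42*cos(y) - 1.43)*sin(y)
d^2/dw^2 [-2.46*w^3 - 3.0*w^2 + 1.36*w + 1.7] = -14.76*w - 6.0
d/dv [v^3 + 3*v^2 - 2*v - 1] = 3*v^2 + 6*v - 2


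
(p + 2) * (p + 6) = p^2 + 8*p + 12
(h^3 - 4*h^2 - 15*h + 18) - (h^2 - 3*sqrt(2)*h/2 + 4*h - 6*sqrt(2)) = h^3 - 5*h^2 - 19*h + 3*sqrt(2)*h/2 + 6*sqrt(2) + 18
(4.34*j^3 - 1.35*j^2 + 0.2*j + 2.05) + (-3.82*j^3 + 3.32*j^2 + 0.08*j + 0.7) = 0.52*j^3 + 1.97*j^2 + 0.28*j + 2.75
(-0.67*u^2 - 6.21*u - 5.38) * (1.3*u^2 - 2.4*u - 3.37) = -0.871*u^4 - 6.465*u^3 + 10.1679*u^2 + 33.8397*u + 18.1306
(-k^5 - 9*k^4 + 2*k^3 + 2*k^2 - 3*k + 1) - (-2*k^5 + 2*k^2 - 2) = k^5 - 9*k^4 + 2*k^3 - 3*k + 3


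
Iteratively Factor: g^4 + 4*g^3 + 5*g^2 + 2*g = (g + 1)*(g^3 + 3*g^2 + 2*g) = (g + 1)*(g + 2)*(g^2 + g) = g*(g + 1)*(g + 2)*(g + 1)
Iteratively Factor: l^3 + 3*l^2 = (l)*(l^2 + 3*l) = l^2*(l + 3)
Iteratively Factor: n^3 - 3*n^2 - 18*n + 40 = (n - 2)*(n^2 - n - 20) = (n - 2)*(n + 4)*(n - 5)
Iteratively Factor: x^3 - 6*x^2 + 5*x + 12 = (x - 3)*(x^2 - 3*x - 4) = (x - 3)*(x + 1)*(x - 4)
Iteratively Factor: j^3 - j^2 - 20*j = (j - 5)*(j^2 + 4*j) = (j - 5)*(j + 4)*(j)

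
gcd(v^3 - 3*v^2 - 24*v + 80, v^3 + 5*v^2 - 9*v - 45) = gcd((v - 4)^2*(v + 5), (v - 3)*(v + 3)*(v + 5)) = v + 5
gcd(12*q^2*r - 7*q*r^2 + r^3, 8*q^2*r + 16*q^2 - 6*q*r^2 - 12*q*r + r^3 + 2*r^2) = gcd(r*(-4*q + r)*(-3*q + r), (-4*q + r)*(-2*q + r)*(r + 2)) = 4*q - r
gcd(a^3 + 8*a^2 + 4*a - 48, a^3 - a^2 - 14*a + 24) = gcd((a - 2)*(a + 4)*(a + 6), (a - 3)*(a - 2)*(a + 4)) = a^2 + 2*a - 8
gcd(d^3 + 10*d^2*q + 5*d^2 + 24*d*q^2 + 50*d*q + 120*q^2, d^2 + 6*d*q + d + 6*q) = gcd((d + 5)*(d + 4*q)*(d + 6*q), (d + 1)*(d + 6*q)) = d + 6*q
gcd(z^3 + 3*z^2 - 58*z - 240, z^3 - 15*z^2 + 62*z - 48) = z - 8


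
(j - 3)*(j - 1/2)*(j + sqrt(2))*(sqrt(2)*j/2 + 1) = sqrt(2)*j^4/2 - 7*sqrt(2)*j^3/4 + 2*j^3 - 7*j^2 + 7*sqrt(2)*j^2/4 - 7*sqrt(2)*j/2 + 3*j + 3*sqrt(2)/2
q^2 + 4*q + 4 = (q + 2)^2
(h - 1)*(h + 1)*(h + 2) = h^3 + 2*h^2 - h - 2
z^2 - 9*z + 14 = (z - 7)*(z - 2)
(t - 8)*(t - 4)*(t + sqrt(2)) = t^3 - 12*t^2 + sqrt(2)*t^2 - 12*sqrt(2)*t + 32*t + 32*sqrt(2)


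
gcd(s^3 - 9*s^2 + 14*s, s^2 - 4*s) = s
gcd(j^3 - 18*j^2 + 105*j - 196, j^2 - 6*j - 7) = j - 7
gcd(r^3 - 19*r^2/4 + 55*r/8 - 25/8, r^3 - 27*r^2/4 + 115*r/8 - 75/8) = r^2 - 15*r/4 + 25/8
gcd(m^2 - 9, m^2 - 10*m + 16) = 1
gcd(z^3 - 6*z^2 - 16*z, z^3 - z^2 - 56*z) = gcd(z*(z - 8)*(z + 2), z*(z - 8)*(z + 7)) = z^2 - 8*z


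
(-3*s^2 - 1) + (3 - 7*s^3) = -7*s^3 - 3*s^2 + 2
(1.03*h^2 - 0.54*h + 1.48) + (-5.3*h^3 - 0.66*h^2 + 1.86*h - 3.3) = -5.3*h^3 + 0.37*h^2 + 1.32*h - 1.82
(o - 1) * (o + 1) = o^2 - 1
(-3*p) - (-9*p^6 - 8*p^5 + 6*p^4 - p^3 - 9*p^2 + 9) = 9*p^6 + 8*p^5 - 6*p^4 + p^3 + 9*p^2 - 3*p - 9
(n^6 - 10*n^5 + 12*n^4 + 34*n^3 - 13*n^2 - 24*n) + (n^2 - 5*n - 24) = n^6 - 10*n^5 + 12*n^4 + 34*n^3 - 12*n^2 - 29*n - 24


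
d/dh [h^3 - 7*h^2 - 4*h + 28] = 3*h^2 - 14*h - 4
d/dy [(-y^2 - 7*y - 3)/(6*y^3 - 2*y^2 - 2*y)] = 3*(y^4 + 14*y^3 + 7*y^2 - 2*y - 1)/(2*y^2*(9*y^4 - 6*y^3 - 5*y^2 + 2*y + 1))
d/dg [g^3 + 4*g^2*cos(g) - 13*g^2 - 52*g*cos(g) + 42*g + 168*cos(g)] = -4*g^2*sin(g) + 3*g^2 + 52*g*sin(g) + 8*g*cos(g) - 26*g - 168*sin(g) - 52*cos(g) + 42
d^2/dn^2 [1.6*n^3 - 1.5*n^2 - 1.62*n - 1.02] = 9.6*n - 3.0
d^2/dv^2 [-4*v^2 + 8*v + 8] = -8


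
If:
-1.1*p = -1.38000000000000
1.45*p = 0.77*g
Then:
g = 2.36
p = 1.25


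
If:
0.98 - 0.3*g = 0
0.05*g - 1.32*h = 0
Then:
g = 3.27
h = 0.12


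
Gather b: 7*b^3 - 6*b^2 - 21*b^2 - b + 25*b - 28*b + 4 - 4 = 7*b^3 - 27*b^2 - 4*b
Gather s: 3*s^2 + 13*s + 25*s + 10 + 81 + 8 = 3*s^2 + 38*s + 99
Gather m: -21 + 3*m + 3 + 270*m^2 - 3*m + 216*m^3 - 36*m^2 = 216*m^3 + 234*m^2 - 18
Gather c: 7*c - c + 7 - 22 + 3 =6*c - 12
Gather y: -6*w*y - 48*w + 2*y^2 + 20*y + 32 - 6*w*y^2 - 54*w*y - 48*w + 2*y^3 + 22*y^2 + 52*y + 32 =-96*w + 2*y^3 + y^2*(24 - 6*w) + y*(72 - 60*w) + 64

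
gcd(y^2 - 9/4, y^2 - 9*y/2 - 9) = y + 3/2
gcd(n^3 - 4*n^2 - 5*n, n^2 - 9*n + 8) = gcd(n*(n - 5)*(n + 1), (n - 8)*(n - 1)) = 1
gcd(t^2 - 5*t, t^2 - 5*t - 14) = 1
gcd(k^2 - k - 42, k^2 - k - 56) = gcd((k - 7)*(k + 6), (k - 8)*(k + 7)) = 1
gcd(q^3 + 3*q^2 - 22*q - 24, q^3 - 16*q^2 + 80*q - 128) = q - 4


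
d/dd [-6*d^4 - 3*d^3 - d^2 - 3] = d*(-24*d^2 - 9*d - 2)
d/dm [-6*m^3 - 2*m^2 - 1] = 2*m*(-9*m - 2)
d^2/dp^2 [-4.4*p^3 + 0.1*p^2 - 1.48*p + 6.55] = 0.2 - 26.4*p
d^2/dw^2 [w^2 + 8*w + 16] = 2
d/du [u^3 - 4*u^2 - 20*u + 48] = 3*u^2 - 8*u - 20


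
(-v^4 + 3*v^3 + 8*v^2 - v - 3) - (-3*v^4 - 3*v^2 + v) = 2*v^4 + 3*v^3 + 11*v^2 - 2*v - 3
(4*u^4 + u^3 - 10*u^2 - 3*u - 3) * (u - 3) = 4*u^5 - 11*u^4 - 13*u^3 + 27*u^2 + 6*u + 9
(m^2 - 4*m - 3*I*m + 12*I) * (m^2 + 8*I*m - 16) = m^4 - 4*m^3 + 5*I*m^3 + 8*m^2 - 20*I*m^2 - 32*m + 48*I*m - 192*I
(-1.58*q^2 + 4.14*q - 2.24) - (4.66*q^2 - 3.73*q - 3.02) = -6.24*q^2 + 7.87*q + 0.78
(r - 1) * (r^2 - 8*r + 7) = r^3 - 9*r^2 + 15*r - 7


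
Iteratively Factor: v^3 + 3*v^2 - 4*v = (v - 1)*(v^2 + 4*v) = v*(v - 1)*(v + 4)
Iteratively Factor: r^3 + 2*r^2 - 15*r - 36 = (r - 4)*(r^2 + 6*r + 9) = (r - 4)*(r + 3)*(r + 3)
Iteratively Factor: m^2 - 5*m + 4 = (m - 1)*(m - 4)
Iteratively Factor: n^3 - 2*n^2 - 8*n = (n)*(n^2 - 2*n - 8) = n*(n + 2)*(n - 4)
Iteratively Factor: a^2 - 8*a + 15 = (a - 3)*(a - 5)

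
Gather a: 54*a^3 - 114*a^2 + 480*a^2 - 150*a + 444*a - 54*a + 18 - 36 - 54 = 54*a^3 + 366*a^2 + 240*a - 72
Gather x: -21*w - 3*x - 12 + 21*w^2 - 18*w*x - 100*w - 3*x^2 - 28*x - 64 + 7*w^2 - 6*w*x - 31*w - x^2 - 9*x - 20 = 28*w^2 - 152*w - 4*x^2 + x*(-24*w - 40) - 96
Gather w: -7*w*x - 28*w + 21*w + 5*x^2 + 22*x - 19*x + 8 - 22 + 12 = w*(-7*x - 7) + 5*x^2 + 3*x - 2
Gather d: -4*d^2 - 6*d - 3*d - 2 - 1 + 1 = -4*d^2 - 9*d - 2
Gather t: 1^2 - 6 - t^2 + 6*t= -t^2 + 6*t - 5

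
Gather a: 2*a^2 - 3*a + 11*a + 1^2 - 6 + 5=2*a^2 + 8*a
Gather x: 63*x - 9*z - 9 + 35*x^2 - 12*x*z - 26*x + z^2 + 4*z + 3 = 35*x^2 + x*(37 - 12*z) + z^2 - 5*z - 6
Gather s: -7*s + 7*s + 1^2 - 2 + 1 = 0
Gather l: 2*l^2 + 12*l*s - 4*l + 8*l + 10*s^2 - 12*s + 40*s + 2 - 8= 2*l^2 + l*(12*s + 4) + 10*s^2 + 28*s - 6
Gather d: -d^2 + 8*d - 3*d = -d^2 + 5*d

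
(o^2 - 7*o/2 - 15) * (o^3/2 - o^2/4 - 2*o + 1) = o^5/2 - 2*o^4 - 69*o^3/8 + 47*o^2/4 + 53*o/2 - 15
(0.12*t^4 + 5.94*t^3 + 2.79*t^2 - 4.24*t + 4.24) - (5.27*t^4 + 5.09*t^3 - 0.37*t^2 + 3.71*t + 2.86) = -5.15*t^4 + 0.850000000000001*t^3 + 3.16*t^2 - 7.95*t + 1.38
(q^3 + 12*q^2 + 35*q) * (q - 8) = q^4 + 4*q^3 - 61*q^2 - 280*q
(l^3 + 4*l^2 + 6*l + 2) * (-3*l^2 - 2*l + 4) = -3*l^5 - 14*l^4 - 22*l^3 - 2*l^2 + 20*l + 8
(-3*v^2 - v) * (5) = -15*v^2 - 5*v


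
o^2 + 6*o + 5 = (o + 1)*(o + 5)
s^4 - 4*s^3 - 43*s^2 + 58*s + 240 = (s - 8)*(s - 3)*(s + 2)*(s + 5)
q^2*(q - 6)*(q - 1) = q^4 - 7*q^3 + 6*q^2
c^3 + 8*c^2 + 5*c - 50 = (c - 2)*(c + 5)^2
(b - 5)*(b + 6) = b^2 + b - 30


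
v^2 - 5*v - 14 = (v - 7)*(v + 2)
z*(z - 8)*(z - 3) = z^3 - 11*z^2 + 24*z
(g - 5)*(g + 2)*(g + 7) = g^3 + 4*g^2 - 31*g - 70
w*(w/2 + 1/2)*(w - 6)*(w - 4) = w^4/2 - 9*w^3/2 + 7*w^2 + 12*w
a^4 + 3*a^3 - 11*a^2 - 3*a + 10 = (a - 2)*(a - 1)*(a + 1)*(a + 5)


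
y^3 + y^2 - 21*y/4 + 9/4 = (y - 3/2)*(y - 1/2)*(y + 3)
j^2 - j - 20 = (j - 5)*(j + 4)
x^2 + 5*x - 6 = (x - 1)*(x + 6)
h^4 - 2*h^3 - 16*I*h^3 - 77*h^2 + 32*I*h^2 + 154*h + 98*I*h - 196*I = (h - 2)*(h - 7*I)^2*(h - 2*I)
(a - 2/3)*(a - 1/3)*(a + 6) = a^3 + 5*a^2 - 52*a/9 + 4/3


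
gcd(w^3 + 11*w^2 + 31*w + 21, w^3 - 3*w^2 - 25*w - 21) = w^2 + 4*w + 3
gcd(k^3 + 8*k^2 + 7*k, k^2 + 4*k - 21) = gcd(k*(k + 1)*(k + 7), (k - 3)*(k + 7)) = k + 7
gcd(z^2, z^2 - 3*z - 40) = 1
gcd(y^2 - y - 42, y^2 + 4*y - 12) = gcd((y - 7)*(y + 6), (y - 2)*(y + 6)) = y + 6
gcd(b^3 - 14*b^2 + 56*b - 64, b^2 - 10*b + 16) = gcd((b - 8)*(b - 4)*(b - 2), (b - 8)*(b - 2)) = b^2 - 10*b + 16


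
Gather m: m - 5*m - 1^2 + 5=4 - 4*m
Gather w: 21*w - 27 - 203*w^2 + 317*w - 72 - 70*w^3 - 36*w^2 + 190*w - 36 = -70*w^3 - 239*w^2 + 528*w - 135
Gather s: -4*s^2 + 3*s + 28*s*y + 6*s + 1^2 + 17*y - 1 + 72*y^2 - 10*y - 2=-4*s^2 + s*(28*y + 9) + 72*y^2 + 7*y - 2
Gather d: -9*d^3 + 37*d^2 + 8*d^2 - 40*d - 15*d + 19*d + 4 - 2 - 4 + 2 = -9*d^3 + 45*d^2 - 36*d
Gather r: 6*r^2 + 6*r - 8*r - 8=6*r^2 - 2*r - 8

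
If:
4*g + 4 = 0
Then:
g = -1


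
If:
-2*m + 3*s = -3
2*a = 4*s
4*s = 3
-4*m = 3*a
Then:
No Solution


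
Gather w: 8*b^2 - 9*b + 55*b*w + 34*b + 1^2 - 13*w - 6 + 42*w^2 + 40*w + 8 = 8*b^2 + 25*b + 42*w^2 + w*(55*b + 27) + 3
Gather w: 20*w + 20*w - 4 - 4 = 40*w - 8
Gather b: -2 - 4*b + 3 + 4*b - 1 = 0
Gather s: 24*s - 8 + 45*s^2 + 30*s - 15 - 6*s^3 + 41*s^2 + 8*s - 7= -6*s^3 + 86*s^2 + 62*s - 30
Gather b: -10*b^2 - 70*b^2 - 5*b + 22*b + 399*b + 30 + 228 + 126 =-80*b^2 + 416*b + 384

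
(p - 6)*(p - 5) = p^2 - 11*p + 30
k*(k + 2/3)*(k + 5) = k^3 + 17*k^2/3 + 10*k/3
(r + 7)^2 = r^2 + 14*r + 49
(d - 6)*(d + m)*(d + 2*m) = d^3 + 3*d^2*m - 6*d^2 + 2*d*m^2 - 18*d*m - 12*m^2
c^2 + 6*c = c*(c + 6)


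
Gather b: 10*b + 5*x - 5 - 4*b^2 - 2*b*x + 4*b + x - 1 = -4*b^2 + b*(14 - 2*x) + 6*x - 6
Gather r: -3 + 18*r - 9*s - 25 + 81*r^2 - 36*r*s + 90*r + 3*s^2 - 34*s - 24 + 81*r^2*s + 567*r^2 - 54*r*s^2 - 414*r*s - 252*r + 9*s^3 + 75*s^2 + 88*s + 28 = r^2*(81*s + 648) + r*(-54*s^2 - 450*s - 144) + 9*s^3 + 78*s^2 + 45*s - 24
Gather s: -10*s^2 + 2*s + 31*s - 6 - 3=-10*s^2 + 33*s - 9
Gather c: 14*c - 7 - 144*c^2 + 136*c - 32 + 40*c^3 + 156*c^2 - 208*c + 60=40*c^3 + 12*c^2 - 58*c + 21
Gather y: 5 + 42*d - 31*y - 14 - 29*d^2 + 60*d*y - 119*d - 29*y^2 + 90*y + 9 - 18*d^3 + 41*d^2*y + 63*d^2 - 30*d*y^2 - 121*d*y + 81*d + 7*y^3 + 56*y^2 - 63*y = -18*d^3 + 34*d^2 + 4*d + 7*y^3 + y^2*(27 - 30*d) + y*(41*d^2 - 61*d - 4)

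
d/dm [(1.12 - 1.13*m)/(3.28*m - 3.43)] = (0.663543999999999*m - 0.693888999999999)/(3.28*m - 3.43)^3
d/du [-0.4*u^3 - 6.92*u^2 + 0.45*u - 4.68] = -1.2*u^2 - 13.84*u + 0.45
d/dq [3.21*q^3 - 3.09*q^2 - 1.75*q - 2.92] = 9.63*q^2 - 6.18*q - 1.75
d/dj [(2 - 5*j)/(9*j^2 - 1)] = (45*j^2 - 36*j + 5)/(81*j^4 - 18*j^2 + 1)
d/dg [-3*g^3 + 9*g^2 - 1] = 9*g*(2 - g)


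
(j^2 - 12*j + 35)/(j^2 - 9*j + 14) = (j - 5)/(j - 2)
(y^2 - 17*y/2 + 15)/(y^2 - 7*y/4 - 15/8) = 4*(y - 6)/(4*y + 3)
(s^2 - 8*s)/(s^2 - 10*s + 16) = s/(s - 2)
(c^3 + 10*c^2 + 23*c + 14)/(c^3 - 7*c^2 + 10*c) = (c^3 + 10*c^2 + 23*c + 14)/(c*(c^2 - 7*c + 10))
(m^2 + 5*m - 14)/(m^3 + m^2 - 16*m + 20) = (m + 7)/(m^2 + 3*m - 10)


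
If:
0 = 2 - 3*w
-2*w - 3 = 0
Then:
No Solution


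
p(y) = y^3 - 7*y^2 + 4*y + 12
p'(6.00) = 28.00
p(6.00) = 0.00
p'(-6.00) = 196.00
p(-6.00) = -480.00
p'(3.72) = -6.56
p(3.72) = -18.51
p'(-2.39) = 54.60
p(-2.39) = -51.20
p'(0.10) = 2.63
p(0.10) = 12.33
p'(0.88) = -6.00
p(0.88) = 10.78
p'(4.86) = 6.82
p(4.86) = -19.11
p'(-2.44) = 56.02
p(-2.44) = -53.96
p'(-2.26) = 50.96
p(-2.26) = -44.34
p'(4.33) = -0.37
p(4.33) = -20.74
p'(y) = 3*y^2 - 14*y + 4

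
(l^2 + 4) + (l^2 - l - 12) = 2*l^2 - l - 8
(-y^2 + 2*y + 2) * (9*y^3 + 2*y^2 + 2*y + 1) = -9*y^5 + 16*y^4 + 20*y^3 + 7*y^2 + 6*y + 2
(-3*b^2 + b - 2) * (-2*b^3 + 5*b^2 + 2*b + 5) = 6*b^5 - 17*b^4 + 3*b^3 - 23*b^2 + b - 10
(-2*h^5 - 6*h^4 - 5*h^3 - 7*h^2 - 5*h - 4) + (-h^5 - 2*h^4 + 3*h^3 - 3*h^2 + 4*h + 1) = -3*h^5 - 8*h^4 - 2*h^3 - 10*h^2 - h - 3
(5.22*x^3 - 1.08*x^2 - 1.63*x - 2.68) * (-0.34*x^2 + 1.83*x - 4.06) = -1.7748*x^5 + 9.9198*x^4 - 22.6154*x^3 + 2.3131*x^2 + 1.7134*x + 10.8808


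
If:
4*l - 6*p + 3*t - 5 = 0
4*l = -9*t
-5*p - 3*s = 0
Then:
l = -9*t/4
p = -t - 5/6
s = 5*t/3 + 25/18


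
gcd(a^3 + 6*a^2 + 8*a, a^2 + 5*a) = a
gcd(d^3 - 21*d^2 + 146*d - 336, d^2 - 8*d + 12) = d - 6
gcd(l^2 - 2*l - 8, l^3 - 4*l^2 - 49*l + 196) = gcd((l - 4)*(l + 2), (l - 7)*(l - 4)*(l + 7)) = l - 4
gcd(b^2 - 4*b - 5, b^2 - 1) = b + 1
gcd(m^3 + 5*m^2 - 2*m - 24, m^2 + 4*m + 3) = m + 3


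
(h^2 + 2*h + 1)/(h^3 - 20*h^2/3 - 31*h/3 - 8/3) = 3*(h + 1)/(3*h^2 - 23*h - 8)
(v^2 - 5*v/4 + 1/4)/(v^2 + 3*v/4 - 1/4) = (v - 1)/(v + 1)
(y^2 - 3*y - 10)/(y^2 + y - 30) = (y + 2)/(y + 6)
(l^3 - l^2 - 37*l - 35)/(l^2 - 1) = (l^2 - 2*l - 35)/(l - 1)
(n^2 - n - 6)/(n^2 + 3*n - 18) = (n + 2)/(n + 6)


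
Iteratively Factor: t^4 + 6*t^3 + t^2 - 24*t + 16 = (t - 1)*(t^3 + 7*t^2 + 8*t - 16) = (t - 1)*(t + 4)*(t^2 + 3*t - 4) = (t - 1)^2*(t + 4)*(t + 4)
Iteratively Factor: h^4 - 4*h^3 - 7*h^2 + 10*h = (h)*(h^3 - 4*h^2 - 7*h + 10) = h*(h + 2)*(h^2 - 6*h + 5) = h*(h - 5)*(h + 2)*(h - 1)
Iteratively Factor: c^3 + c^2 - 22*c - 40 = (c + 2)*(c^2 - c - 20) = (c + 2)*(c + 4)*(c - 5)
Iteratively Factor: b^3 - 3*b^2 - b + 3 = (b - 3)*(b^2 - 1) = (b - 3)*(b - 1)*(b + 1)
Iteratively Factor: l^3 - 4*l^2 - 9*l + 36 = (l + 3)*(l^2 - 7*l + 12) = (l - 4)*(l + 3)*(l - 3)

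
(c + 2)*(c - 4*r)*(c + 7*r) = c^3 + 3*c^2*r + 2*c^2 - 28*c*r^2 + 6*c*r - 56*r^2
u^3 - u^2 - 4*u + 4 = (u - 2)*(u - 1)*(u + 2)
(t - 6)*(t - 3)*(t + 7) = t^3 - 2*t^2 - 45*t + 126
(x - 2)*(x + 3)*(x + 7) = x^3 + 8*x^2 + x - 42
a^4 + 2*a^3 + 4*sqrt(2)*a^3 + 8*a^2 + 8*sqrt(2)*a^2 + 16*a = a*(a + 2)*(a + 2*sqrt(2))^2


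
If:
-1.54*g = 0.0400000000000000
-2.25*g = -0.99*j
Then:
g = -0.03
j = -0.06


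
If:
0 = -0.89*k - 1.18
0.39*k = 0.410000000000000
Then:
No Solution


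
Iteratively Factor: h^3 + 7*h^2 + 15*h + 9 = (h + 3)*(h^2 + 4*h + 3) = (h + 1)*(h + 3)*(h + 3)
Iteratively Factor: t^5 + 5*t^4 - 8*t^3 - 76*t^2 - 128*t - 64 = (t - 4)*(t^4 + 9*t^3 + 28*t^2 + 36*t + 16) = (t - 4)*(t + 2)*(t^3 + 7*t^2 + 14*t + 8) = (t - 4)*(t + 2)^2*(t^2 + 5*t + 4) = (t - 4)*(t + 1)*(t + 2)^2*(t + 4)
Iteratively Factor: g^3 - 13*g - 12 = (g + 1)*(g^2 - g - 12) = (g - 4)*(g + 1)*(g + 3)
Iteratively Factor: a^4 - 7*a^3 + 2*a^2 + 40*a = (a - 4)*(a^3 - 3*a^2 - 10*a) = a*(a - 4)*(a^2 - 3*a - 10) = a*(a - 4)*(a + 2)*(a - 5)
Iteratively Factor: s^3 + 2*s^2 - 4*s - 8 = (s + 2)*(s^2 - 4) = (s + 2)^2*(s - 2)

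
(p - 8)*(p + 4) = p^2 - 4*p - 32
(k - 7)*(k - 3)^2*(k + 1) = k^4 - 12*k^3 + 38*k^2 - 12*k - 63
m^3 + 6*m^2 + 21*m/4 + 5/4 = (m + 1/2)^2*(m + 5)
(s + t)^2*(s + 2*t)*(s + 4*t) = s^4 + 8*s^3*t + 21*s^2*t^2 + 22*s*t^3 + 8*t^4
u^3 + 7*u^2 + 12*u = u*(u + 3)*(u + 4)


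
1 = 1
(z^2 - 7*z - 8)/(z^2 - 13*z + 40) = (z + 1)/(z - 5)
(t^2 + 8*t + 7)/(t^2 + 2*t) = (t^2 + 8*t + 7)/(t*(t + 2))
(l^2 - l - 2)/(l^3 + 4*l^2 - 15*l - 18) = (l - 2)/(l^2 + 3*l - 18)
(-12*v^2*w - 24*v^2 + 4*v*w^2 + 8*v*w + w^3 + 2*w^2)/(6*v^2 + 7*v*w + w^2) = (-2*v*w - 4*v + w^2 + 2*w)/(v + w)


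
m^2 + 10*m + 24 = (m + 4)*(m + 6)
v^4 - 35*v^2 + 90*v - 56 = (v - 4)*(v - 2)*(v - 1)*(v + 7)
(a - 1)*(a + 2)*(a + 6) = a^3 + 7*a^2 + 4*a - 12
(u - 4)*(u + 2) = u^2 - 2*u - 8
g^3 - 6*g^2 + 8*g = g*(g - 4)*(g - 2)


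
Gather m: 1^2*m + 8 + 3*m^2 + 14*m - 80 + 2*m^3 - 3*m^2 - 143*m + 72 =2*m^3 - 128*m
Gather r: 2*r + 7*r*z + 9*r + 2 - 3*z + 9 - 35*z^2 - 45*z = r*(7*z + 11) - 35*z^2 - 48*z + 11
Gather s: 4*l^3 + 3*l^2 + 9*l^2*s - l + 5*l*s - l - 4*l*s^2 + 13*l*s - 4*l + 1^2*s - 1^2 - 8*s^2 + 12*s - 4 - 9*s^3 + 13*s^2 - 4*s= 4*l^3 + 3*l^2 - 6*l - 9*s^3 + s^2*(5 - 4*l) + s*(9*l^2 + 18*l + 9) - 5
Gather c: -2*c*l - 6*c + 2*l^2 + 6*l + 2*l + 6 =c*(-2*l - 6) + 2*l^2 + 8*l + 6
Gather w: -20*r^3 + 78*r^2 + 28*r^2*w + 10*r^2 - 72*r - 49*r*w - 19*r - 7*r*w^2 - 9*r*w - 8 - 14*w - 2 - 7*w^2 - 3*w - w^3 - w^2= -20*r^3 + 88*r^2 - 91*r - w^3 + w^2*(-7*r - 8) + w*(28*r^2 - 58*r - 17) - 10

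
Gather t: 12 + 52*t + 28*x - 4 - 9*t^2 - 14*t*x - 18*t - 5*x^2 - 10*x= -9*t^2 + t*(34 - 14*x) - 5*x^2 + 18*x + 8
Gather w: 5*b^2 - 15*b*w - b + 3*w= 5*b^2 - b + w*(3 - 15*b)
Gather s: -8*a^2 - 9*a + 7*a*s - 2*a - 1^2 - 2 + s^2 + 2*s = -8*a^2 - 11*a + s^2 + s*(7*a + 2) - 3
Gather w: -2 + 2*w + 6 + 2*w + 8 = 4*w + 12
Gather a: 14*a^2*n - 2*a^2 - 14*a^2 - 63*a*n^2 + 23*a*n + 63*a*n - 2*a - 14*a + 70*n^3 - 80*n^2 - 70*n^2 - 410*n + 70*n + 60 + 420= a^2*(14*n - 16) + a*(-63*n^2 + 86*n - 16) + 70*n^3 - 150*n^2 - 340*n + 480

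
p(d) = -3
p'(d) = 0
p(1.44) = -3.00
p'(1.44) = 0.00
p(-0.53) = -3.00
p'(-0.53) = 0.00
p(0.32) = -3.00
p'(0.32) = 0.00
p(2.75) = -3.00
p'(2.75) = 0.00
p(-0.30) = -3.00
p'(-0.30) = 0.00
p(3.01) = -3.00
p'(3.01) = 0.00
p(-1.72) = -3.00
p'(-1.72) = 0.00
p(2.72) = -3.00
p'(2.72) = 0.00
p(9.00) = -3.00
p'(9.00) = 0.00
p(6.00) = -3.00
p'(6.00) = 0.00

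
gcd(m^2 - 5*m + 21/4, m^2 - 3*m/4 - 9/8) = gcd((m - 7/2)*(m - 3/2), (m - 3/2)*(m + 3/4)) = m - 3/2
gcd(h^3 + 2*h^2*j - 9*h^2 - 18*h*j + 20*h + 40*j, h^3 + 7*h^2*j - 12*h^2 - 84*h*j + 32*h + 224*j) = h - 4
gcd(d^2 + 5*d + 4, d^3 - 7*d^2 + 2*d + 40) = 1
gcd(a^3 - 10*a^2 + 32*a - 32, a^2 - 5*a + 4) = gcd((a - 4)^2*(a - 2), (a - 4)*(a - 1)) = a - 4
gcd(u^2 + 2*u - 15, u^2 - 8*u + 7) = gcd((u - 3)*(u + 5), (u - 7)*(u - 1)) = 1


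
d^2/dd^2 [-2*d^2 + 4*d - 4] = -4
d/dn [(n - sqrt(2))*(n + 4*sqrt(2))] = 2*n + 3*sqrt(2)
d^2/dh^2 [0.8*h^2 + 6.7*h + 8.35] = 1.60000000000000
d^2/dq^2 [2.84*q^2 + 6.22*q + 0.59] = 5.68000000000000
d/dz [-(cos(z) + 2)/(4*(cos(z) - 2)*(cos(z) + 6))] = (sin(z)^2 - 4*cos(z) - 21)*sin(z)/(4*(cos(z) - 2)^2*(cos(z) + 6)^2)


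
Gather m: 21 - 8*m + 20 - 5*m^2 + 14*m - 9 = -5*m^2 + 6*m + 32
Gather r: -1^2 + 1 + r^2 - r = r^2 - r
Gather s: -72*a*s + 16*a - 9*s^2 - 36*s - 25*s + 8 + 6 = 16*a - 9*s^2 + s*(-72*a - 61) + 14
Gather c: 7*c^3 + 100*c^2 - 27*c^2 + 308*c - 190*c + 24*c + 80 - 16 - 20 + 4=7*c^3 + 73*c^2 + 142*c + 48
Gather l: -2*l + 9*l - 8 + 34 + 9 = 7*l + 35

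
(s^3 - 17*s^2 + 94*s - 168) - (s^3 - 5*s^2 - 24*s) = -12*s^2 + 118*s - 168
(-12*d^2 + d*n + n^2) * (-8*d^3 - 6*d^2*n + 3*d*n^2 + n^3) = 96*d^5 + 64*d^4*n - 50*d^3*n^2 - 15*d^2*n^3 + 4*d*n^4 + n^5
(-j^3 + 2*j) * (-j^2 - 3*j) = j^5 + 3*j^4 - 2*j^3 - 6*j^2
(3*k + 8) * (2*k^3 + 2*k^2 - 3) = 6*k^4 + 22*k^3 + 16*k^2 - 9*k - 24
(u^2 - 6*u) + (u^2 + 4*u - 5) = 2*u^2 - 2*u - 5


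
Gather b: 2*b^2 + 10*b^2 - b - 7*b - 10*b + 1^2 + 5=12*b^2 - 18*b + 6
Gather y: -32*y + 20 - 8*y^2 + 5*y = -8*y^2 - 27*y + 20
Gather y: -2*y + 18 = 18 - 2*y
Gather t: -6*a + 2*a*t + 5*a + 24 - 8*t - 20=-a + t*(2*a - 8) + 4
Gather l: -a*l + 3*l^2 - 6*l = 3*l^2 + l*(-a - 6)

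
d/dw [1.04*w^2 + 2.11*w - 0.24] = 2.08*w + 2.11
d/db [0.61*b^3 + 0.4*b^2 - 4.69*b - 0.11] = 1.83*b^2 + 0.8*b - 4.69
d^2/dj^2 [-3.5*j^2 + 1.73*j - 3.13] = -7.00000000000000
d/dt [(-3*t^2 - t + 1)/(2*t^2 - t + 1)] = 5*t*(t - 2)/(4*t^4 - 4*t^3 + 5*t^2 - 2*t + 1)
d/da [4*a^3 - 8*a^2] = 4*a*(3*a - 4)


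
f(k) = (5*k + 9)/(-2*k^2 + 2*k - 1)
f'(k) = (4*k - 2)*(5*k + 9)/(-2*k^2 + 2*k - 1)^2 + 5/(-2*k^2 + 2*k - 1) = (10*k^2 + 36*k - 23)/(4*k^4 - 8*k^3 + 8*k^2 - 4*k + 1)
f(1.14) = -11.14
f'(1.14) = 17.83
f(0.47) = -22.62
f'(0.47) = -15.37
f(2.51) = -2.51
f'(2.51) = 1.77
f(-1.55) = -0.14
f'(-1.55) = -0.69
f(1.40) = -7.55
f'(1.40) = 10.46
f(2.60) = -2.36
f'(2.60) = 1.59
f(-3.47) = 0.26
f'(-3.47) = -0.03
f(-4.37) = 0.27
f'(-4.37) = 0.00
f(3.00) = -1.85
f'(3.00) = 1.04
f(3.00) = -1.85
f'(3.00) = 1.04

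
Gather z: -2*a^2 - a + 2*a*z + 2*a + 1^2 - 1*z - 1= -2*a^2 + a + z*(2*a - 1)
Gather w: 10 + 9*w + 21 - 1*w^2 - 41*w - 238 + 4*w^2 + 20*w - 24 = 3*w^2 - 12*w - 231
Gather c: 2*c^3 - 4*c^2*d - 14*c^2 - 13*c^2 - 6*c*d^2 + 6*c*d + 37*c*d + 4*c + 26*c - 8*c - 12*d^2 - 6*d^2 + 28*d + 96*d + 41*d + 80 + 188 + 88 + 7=2*c^3 + c^2*(-4*d - 27) + c*(-6*d^2 + 43*d + 22) - 18*d^2 + 165*d + 363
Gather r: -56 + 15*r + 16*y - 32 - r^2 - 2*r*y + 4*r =-r^2 + r*(19 - 2*y) + 16*y - 88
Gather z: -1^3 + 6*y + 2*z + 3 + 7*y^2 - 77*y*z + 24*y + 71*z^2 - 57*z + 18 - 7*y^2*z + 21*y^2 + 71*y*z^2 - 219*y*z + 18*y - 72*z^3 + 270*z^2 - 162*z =28*y^2 + 48*y - 72*z^3 + z^2*(71*y + 341) + z*(-7*y^2 - 296*y - 217) + 20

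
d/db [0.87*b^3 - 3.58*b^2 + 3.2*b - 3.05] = 2.61*b^2 - 7.16*b + 3.2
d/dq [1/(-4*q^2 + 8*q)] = (q - 1)/(2*q^2*(q - 2)^2)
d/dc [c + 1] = 1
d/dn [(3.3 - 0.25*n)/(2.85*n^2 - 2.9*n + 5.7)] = (0.7125*n^2 - 18.81*n + 8.145)/(8.1225*n^4 - 16.53*n^3 + 40.9*n^2 - 33.06*n + 32.49)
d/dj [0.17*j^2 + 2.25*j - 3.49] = 0.34*j + 2.25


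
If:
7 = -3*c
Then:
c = -7/3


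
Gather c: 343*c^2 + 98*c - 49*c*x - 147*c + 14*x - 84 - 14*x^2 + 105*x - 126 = 343*c^2 + c*(-49*x - 49) - 14*x^2 + 119*x - 210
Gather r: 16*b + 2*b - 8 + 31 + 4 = 18*b + 27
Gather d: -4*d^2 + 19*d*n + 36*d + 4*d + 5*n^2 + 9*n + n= -4*d^2 + d*(19*n + 40) + 5*n^2 + 10*n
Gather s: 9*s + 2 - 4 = 9*s - 2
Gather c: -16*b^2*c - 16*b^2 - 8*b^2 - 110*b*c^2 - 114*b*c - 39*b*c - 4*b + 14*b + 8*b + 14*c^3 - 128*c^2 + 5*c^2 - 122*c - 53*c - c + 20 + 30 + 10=-24*b^2 + 18*b + 14*c^3 + c^2*(-110*b - 123) + c*(-16*b^2 - 153*b - 176) + 60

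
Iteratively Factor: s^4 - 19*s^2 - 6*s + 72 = (s - 4)*(s^3 + 4*s^2 - 3*s - 18) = (s - 4)*(s + 3)*(s^2 + s - 6) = (s - 4)*(s - 2)*(s + 3)*(s + 3)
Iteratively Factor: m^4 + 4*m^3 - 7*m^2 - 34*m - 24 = (m + 2)*(m^3 + 2*m^2 - 11*m - 12) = (m + 1)*(m + 2)*(m^2 + m - 12) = (m - 3)*(m + 1)*(m + 2)*(m + 4)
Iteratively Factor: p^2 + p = (p)*(p + 1)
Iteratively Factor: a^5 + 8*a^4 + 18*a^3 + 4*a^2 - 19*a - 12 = (a + 1)*(a^4 + 7*a^3 + 11*a^2 - 7*a - 12) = (a + 1)*(a + 4)*(a^3 + 3*a^2 - a - 3) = (a - 1)*(a + 1)*(a + 4)*(a^2 + 4*a + 3) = (a - 1)*(a + 1)^2*(a + 4)*(a + 3)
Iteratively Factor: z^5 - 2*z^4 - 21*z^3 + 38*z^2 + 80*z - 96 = (z - 4)*(z^4 + 2*z^3 - 13*z^2 - 14*z + 24) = (z - 4)*(z - 1)*(z^3 + 3*z^2 - 10*z - 24) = (z - 4)*(z - 1)*(z + 2)*(z^2 + z - 12) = (z - 4)*(z - 3)*(z - 1)*(z + 2)*(z + 4)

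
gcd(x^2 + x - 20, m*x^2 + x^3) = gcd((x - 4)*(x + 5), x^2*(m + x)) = 1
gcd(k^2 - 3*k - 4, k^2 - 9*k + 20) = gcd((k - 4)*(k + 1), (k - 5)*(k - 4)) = k - 4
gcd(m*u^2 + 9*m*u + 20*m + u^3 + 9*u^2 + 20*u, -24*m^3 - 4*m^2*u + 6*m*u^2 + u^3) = 1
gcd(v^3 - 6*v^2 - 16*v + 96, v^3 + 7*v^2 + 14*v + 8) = v + 4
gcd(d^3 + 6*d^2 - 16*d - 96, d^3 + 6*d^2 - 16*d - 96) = d^3 + 6*d^2 - 16*d - 96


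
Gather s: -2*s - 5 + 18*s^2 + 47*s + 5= 18*s^2 + 45*s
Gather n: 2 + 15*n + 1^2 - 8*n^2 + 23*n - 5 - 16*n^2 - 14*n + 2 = -24*n^2 + 24*n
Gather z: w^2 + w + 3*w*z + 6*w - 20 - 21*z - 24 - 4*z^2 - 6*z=w^2 + 7*w - 4*z^2 + z*(3*w - 27) - 44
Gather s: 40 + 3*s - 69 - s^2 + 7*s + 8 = -s^2 + 10*s - 21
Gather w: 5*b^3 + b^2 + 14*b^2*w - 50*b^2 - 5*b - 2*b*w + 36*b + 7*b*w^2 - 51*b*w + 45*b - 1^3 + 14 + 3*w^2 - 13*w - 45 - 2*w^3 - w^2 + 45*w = 5*b^3 - 49*b^2 + 76*b - 2*w^3 + w^2*(7*b + 2) + w*(14*b^2 - 53*b + 32) - 32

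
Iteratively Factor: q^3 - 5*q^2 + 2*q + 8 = (q - 4)*(q^2 - q - 2) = (q - 4)*(q - 2)*(q + 1)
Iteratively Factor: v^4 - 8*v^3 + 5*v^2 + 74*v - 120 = (v - 4)*(v^3 - 4*v^2 - 11*v + 30) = (v - 4)*(v - 2)*(v^2 - 2*v - 15) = (v - 5)*(v - 4)*(v - 2)*(v + 3)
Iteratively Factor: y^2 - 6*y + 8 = (y - 2)*(y - 4)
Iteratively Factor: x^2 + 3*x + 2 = (x + 2)*(x + 1)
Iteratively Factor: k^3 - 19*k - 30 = (k - 5)*(k^2 + 5*k + 6) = (k - 5)*(k + 3)*(k + 2)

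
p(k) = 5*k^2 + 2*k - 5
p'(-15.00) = -148.00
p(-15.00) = 1090.00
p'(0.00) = 2.00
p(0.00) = -5.00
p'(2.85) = 30.50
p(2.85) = 41.31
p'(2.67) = 28.70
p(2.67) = 35.98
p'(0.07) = 2.70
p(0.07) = -4.84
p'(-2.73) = -25.30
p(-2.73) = 26.80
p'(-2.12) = -19.20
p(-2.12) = 13.23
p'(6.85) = 70.50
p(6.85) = 243.31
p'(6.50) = 67.00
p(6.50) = 219.25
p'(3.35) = 35.50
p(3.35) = 57.81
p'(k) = 10*k + 2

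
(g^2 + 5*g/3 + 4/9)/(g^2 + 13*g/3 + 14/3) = (9*g^2 + 15*g + 4)/(3*(3*g^2 + 13*g + 14))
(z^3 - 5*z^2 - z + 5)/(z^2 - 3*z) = (z^3 - 5*z^2 - z + 5)/(z*(z - 3))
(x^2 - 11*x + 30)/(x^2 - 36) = (x - 5)/(x + 6)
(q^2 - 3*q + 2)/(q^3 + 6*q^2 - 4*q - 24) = (q - 1)/(q^2 + 8*q + 12)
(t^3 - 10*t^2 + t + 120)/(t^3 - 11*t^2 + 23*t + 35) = (t^2 - 5*t - 24)/(t^2 - 6*t - 7)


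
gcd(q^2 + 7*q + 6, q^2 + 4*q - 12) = q + 6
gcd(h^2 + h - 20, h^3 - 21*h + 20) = h^2 + h - 20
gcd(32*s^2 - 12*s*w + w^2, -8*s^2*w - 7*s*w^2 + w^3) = 8*s - w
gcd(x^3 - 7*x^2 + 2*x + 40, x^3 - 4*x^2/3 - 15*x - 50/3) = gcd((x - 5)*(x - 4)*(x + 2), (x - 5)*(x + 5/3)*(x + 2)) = x^2 - 3*x - 10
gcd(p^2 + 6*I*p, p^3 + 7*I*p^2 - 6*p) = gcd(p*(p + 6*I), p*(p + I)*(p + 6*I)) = p^2 + 6*I*p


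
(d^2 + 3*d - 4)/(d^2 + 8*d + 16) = (d - 1)/(d + 4)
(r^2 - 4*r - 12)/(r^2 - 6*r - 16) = (r - 6)/(r - 8)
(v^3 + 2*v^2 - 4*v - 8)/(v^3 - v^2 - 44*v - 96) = (-v^3 - 2*v^2 + 4*v + 8)/(-v^3 + v^2 + 44*v + 96)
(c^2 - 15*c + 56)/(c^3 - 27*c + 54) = (c^2 - 15*c + 56)/(c^3 - 27*c + 54)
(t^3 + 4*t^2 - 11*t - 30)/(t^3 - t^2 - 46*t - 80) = (t - 3)/(t - 8)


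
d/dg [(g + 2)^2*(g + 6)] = (g + 2)*(3*g + 14)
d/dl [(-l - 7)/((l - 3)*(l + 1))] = (l^2 + 14*l - 11)/(l^4 - 4*l^3 - 2*l^2 + 12*l + 9)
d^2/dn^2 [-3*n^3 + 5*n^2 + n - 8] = 10 - 18*n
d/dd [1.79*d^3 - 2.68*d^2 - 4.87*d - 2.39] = 5.37*d^2 - 5.36*d - 4.87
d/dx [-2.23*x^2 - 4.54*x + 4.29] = -4.46*x - 4.54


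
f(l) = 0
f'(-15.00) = 0.00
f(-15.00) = 0.00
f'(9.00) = 0.00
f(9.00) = 0.00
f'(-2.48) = 0.00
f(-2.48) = 0.00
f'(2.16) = 0.00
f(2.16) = 0.00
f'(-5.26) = 0.00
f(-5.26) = 0.00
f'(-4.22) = 0.00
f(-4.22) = 0.00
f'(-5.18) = 0.00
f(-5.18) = 0.00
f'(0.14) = 0.00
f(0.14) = 0.00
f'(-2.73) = 0.00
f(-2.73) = 0.00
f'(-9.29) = 0.00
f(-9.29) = 0.00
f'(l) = 0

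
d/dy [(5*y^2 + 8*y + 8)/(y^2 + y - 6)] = (-3*y^2 - 76*y - 56)/(y^4 + 2*y^3 - 11*y^2 - 12*y + 36)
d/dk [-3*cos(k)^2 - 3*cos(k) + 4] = 3*sin(k) + 3*sin(2*k)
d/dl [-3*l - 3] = -3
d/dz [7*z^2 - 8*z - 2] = 14*z - 8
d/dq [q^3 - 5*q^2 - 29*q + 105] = 3*q^2 - 10*q - 29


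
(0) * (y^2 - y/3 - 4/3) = 0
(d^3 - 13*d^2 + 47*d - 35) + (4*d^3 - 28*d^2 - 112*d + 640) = 5*d^3 - 41*d^2 - 65*d + 605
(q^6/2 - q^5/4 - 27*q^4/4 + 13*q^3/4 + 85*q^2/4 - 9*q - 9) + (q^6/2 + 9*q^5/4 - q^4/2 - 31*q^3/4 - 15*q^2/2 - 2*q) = q^6 + 2*q^5 - 29*q^4/4 - 9*q^3/2 + 55*q^2/4 - 11*q - 9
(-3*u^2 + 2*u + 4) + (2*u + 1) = -3*u^2 + 4*u + 5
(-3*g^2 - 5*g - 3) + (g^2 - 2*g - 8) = -2*g^2 - 7*g - 11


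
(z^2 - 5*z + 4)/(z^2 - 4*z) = (z - 1)/z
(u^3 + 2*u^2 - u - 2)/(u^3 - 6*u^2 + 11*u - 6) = (u^2 + 3*u + 2)/(u^2 - 5*u + 6)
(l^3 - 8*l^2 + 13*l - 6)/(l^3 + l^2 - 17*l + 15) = (l^2 - 7*l + 6)/(l^2 + 2*l - 15)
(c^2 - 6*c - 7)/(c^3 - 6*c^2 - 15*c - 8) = (c - 7)/(c^2 - 7*c - 8)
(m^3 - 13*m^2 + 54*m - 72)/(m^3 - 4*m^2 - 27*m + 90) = (m - 4)/(m + 5)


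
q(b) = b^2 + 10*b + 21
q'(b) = 2*b + 10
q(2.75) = 56.06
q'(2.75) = 15.50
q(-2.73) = 1.15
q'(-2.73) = 4.54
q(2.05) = 45.70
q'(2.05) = 14.10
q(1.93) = 44.02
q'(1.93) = 13.86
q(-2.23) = 3.67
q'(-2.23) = 5.54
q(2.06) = 45.84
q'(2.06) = 14.12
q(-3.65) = -2.18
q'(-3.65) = 2.70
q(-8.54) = 8.53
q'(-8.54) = -7.08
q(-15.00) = 96.00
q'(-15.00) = -20.00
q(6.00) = 117.00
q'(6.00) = 22.00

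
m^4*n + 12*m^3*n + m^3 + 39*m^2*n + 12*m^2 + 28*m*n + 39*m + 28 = (m + 1)*(m + 4)*(m + 7)*(m*n + 1)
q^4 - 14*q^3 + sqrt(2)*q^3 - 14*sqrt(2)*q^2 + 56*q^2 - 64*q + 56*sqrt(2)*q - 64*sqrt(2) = (q - 8)*(q - 4)*(q - 2)*(q + sqrt(2))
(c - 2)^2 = c^2 - 4*c + 4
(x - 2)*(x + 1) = x^2 - x - 2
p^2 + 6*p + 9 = (p + 3)^2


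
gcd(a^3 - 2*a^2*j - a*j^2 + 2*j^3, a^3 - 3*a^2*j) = 1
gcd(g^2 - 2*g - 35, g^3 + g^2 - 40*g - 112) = g - 7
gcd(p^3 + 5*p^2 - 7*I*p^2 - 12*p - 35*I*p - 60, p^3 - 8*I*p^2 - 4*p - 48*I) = p - 4*I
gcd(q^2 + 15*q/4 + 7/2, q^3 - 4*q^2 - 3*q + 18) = q + 2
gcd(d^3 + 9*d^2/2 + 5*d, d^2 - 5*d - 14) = d + 2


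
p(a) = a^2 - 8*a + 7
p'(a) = 2*a - 8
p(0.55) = 2.90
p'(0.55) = -6.90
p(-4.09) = 56.45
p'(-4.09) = -16.18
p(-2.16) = 28.95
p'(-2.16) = -12.32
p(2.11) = -5.43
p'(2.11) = -3.78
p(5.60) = -6.44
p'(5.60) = 3.20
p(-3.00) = 40.00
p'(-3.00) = -14.00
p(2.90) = -7.79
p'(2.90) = -2.20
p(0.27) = 4.91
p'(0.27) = -7.46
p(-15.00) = 352.00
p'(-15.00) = -38.00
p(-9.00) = 160.00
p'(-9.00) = -26.00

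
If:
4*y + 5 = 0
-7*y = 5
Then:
No Solution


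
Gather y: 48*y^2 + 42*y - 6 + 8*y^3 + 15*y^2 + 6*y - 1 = 8*y^3 + 63*y^2 + 48*y - 7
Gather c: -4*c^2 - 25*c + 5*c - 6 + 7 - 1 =-4*c^2 - 20*c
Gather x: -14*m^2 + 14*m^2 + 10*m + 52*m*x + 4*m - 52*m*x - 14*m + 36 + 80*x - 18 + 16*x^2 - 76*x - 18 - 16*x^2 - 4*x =0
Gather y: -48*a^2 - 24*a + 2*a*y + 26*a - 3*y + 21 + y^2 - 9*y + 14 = -48*a^2 + 2*a + y^2 + y*(2*a - 12) + 35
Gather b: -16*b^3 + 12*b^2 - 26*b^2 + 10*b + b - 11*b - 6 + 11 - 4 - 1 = -16*b^3 - 14*b^2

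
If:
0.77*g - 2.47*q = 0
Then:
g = 3.20779220779221*q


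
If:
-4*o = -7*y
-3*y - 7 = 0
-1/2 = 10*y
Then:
No Solution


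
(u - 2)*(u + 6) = u^2 + 4*u - 12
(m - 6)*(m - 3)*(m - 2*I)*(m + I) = m^4 - 9*m^3 - I*m^3 + 20*m^2 + 9*I*m^2 - 18*m - 18*I*m + 36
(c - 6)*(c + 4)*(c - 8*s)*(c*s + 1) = c^4*s - 8*c^3*s^2 - 2*c^3*s + c^3 + 16*c^2*s^2 - 32*c^2*s - 2*c^2 + 192*c*s^2 + 16*c*s - 24*c + 192*s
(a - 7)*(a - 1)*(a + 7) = a^3 - a^2 - 49*a + 49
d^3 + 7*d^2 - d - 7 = (d - 1)*(d + 1)*(d + 7)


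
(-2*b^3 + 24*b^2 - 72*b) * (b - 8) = -2*b^4 + 40*b^3 - 264*b^2 + 576*b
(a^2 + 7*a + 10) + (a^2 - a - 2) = 2*a^2 + 6*a + 8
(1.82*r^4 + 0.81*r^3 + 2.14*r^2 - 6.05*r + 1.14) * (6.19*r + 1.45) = 11.2658*r^5 + 7.6529*r^4 + 14.4211*r^3 - 34.3465*r^2 - 1.7159*r + 1.653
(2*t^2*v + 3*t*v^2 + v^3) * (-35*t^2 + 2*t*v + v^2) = -70*t^4*v - 101*t^3*v^2 - 27*t^2*v^3 + 5*t*v^4 + v^5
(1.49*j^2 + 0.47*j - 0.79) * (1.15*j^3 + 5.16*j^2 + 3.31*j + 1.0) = 1.7135*j^5 + 8.2289*j^4 + 6.4486*j^3 - 1.0307*j^2 - 2.1449*j - 0.79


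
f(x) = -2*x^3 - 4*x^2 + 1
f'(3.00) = -78.00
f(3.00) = -89.00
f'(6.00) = -264.00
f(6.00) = -575.00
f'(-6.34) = -190.45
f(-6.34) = 349.90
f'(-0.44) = 2.36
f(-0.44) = 0.40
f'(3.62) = -107.59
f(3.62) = -146.29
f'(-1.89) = -6.31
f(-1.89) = 0.21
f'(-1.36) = -0.22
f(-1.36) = -1.37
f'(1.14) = -16.92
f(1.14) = -7.16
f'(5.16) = -201.03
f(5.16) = -380.28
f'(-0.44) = 2.36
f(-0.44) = 0.40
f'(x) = -6*x^2 - 8*x = 2*x*(-3*x - 4)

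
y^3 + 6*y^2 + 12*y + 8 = (y + 2)^3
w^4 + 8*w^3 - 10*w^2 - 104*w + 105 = (w - 3)*(w - 1)*(w + 5)*(w + 7)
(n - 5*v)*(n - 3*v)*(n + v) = n^3 - 7*n^2*v + 7*n*v^2 + 15*v^3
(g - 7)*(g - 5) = g^2 - 12*g + 35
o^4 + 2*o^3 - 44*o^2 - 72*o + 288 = (o - 6)*(o - 2)*(o + 4)*(o + 6)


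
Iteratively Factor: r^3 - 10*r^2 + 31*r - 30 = (r - 3)*(r^2 - 7*r + 10) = (r - 5)*(r - 3)*(r - 2)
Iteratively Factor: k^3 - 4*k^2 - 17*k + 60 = (k - 5)*(k^2 + k - 12) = (k - 5)*(k - 3)*(k + 4)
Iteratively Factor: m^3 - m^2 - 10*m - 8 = (m + 2)*(m^2 - 3*m - 4) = (m - 4)*(m + 2)*(m + 1)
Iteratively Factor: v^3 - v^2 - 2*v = (v)*(v^2 - v - 2) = v*(v - 2)*(v + 1)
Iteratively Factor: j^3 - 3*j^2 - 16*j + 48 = (j + 4)*(j^2 - 7*j + 12) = (j - 3)*(j + 4)*(j - 4)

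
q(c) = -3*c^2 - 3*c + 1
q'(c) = -6*c - 3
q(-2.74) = -13.30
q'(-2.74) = 13.44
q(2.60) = -27.08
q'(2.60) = -18.60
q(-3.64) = -27.83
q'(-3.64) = 18.84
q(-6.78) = -116.57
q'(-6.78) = 37.68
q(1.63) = -11.86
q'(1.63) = -12.78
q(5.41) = -103.03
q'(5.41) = -35.46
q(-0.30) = 1.63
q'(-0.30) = -1.20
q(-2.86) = -14.96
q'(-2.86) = 14.16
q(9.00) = -269.00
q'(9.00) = -57.00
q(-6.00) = -89.00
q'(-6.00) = 33.00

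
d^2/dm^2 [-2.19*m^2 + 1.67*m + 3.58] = -4.38000000000000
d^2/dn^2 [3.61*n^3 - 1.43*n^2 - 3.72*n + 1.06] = 21.66*n - 2.86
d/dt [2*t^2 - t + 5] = 4*t - 1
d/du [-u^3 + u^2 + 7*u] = -3*u^2 + 2*u + 7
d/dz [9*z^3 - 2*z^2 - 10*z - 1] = 27*z^2 - 4*z - 10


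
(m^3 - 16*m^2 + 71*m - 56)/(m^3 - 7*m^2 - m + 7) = (m - 8)/(m + 1)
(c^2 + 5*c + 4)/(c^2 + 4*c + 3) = (c + 4)/(c + 3)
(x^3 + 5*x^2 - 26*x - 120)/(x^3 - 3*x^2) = (x^3 + 5*x^2 - 26*x - 120)/(x^2*(x - 3))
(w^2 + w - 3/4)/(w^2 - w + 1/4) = (2*w + 3)/(2*w - 1)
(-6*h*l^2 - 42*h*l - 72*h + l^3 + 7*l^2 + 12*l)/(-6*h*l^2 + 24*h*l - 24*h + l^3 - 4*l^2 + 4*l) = (l^2 + 7*l + 12)/(l^2 - 4*l + 4)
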